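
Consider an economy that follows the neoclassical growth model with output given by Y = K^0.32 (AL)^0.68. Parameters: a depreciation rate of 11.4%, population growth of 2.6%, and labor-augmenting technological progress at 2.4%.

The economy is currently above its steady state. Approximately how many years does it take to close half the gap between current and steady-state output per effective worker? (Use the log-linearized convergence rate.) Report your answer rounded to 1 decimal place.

about 6.2 years

Near the steady state the convergence rate is λ = (1 − α)(n + g + δ).
λ = (1 − 0.32) × 0.164 = 0.68 × 0.164 = 0.11152
Half-life = ln 2 / λ = 0.6931 / 0.11152 ≈ 6.22 years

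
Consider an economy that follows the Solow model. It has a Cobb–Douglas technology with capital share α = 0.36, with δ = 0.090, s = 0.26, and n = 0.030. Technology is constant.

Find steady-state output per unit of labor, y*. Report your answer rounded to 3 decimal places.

y* ≈ 1.545

At the steady state, Δk = 0, so s·k^α = (n + δ)·k.
Rearranging, k^(1−α) = s / (n + δ).
k^0.64 = 0.26 / (0.030 + 0.090) = 0.26 / 0.120 = 2.1667
k* = 2.1667^(1/0.64) ≈ 3.3472
y* = (k*)^α = 3.3472^0.36 ≈ 1.5448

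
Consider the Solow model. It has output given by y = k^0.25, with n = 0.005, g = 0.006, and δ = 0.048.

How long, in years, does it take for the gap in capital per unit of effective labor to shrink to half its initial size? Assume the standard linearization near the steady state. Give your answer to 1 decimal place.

Near the steady state the convergence rate is λ = (1 − α)(n + g + δ).
λ = (1 − 0.25) × 0.059 = 0.75 × 0.059 = 0.04425
Half-life = ln 2 / λ = 0.6931 / 0.04425 ≈ 15.66 years

half-life ≈ 15.7 years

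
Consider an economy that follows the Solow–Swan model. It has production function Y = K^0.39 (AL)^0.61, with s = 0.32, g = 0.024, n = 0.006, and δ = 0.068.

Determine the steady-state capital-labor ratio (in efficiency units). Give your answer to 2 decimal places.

At the steady state, Δk = 0, so s·k^α = (n + g + δ)·k.
Dividing both sides by k: k^(1−α) = s / (n + g + δ).
k^0.61 = 0.32 / (0.006 + 0.024 + 0.068) = 0.32 / 0.098 = 3.2653
k* = 3.2653^(1/0.61) ≈ 6.9582

k* ≈ 6.96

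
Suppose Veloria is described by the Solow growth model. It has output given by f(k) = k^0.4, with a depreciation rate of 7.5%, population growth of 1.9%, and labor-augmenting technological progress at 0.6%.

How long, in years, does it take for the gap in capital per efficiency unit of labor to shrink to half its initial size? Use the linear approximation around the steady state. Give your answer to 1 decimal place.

Near the steady state the convergence rate is λ = (1 − α)(n + g + δ).
λ = (1 − 0.4) × 0.100 = 0.6 × 0.100 = 0.0600
Half-life = ln 2 / λ = 0.6931 / 0.0600 ≈ 11.55 years

about 11.6 years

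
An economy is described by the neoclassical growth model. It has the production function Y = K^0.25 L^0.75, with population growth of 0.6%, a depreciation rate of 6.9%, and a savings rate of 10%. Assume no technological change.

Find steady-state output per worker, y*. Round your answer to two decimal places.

y* = 1.10

At the steady state, Δk = 0, so s·k^α = (n + δ)·k.
Dividing both sides by k: k^(1−α) = s / (n + δ).
k^0.75 = 0.10 / (0.006 + 0.069) = 0.10 / 0.075 = 1.3333
k* = 1.3333^(1/0.75) ≈ 1.4675
y* = (k*)^α = 1.4675^0.25 ≈ 1.1006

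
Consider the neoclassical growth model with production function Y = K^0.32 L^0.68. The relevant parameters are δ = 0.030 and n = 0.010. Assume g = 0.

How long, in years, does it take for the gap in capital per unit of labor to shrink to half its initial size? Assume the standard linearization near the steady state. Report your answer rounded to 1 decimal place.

about 25.5 years

Near the steady state the convergence rate is λ = (1 − α)(n + δ).
λ = (1 − 0.32) × 0.040 = 0.68 × 0.040 = 0.0272
Half-life = ln 2 / λ = 0.6931 / 0.0272 ≈ 25.48 years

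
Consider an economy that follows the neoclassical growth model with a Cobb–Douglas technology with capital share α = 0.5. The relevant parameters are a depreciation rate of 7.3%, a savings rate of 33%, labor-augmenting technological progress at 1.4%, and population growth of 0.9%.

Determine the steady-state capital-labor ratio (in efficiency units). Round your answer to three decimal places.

In steady state, investment equals break-even investment: s·k^α = (n + g + δ)·k.
Dividing both sides by k: k^(1−α) = s / (n + g + δ).
k^0.5 = 0.33 / (0.009 + 0.014 + 0.073) = 0.33 / 0.096 = 3.4375
k* = 3.4375^(1/0.5) ≈ 11.8164

k* = 11.816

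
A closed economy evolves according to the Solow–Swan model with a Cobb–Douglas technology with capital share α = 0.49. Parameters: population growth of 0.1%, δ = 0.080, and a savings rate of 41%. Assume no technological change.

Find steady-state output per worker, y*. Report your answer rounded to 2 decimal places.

y* ≈ 4.75

In steady state, investment equals break-even investment: s·k^α = (n + δ)·k.
Rearranging, k^(1−α) = s / (n + δ).
k^0.51 = 0.41 / (0.001 + 0.080) = 0.41 / 0.081 = 5.0617
k* = 5.0617^(1/0.51) ≈ 24.0422
y* = (k*)^α = 24.0422^0.49 ≈ 4.7498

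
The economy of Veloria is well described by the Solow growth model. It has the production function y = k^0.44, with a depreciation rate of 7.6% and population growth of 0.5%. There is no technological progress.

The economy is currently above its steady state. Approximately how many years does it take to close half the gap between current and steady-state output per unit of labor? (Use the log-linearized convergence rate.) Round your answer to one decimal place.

t_½ ≈ 15.3 years

Near the steady state the convergence rate is λ = (1 − α)(n + δ).
λ = (1 − 0.44) × 0.081 = 0.56 × 0.081 = 0.04536
Half-life = ln 2 / λ = 0.6931 / 0.04536 ≈ 15.28 years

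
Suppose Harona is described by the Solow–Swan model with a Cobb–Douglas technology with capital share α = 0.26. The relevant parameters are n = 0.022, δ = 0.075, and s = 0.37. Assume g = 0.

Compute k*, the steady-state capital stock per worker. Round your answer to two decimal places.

At the steady state, Δk = 0, so s·k^α = (n + δ)·k.
Rearranging, k^(1−α) = s / (n + δ).
k^0.74 = 0.37 / (0.022 + 0.075) = 0.37 / 0.097 = 3.8144
k* = 3.8144^(1/0.74) ≈ 6.1054

k* = 6.11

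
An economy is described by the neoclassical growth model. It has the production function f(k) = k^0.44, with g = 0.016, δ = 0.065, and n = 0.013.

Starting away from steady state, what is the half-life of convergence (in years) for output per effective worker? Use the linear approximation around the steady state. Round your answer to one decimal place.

Near the steady state the convergence rate is λ = (1 − α)(n + g + δ).
λ = (1 − 0.44) × 0.094 = 0.56 × 0.094 = 0.05264
Half-life = ln 2 / λ = 0.6931 / 0.05264 ≈ 13.17 years

half-life ≈ 13.2 years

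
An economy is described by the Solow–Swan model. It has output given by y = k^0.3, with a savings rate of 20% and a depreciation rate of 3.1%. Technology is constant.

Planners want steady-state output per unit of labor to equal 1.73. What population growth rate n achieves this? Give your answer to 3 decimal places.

At the steady state, Δk = 0, so s·k^α = (n + δ)·k.
Since y* = [s/(n + δ)]^(α/(1−α)), we have s/(n + δ) = (y*)^((1−α)/α) = 1.73^2.3333 = 3.5928.
Therefore n + δ = s / 3.5928 = 0.20 / 3.5928 = 0.0557, so n = 0.0557 − 0.031 = 0.0247.

n ≈ 0.025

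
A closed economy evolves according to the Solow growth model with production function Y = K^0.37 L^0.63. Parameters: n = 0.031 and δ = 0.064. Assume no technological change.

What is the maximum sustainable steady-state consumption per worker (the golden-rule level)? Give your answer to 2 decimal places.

At the golden rule, f'(k) = n + δ, so α·k^(α−1) = n + δ and k_gold = (α/(n + δ))^(1/(1−α)).
k_gold = (0.37/0.095)^(1/0.63) = 3.8947^1.5873 ≈ 8.6548
c_gold = f(k_gold) − (n + δ)·k_gold = 2.2222 − 0.095×8.6548 ≈ 1.4000

c_gold ≈ 1.40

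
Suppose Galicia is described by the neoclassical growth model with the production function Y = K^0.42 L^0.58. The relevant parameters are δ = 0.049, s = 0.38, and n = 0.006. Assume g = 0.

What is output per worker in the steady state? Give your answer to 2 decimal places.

y* = 4.05

Steady state requires s·f(k) = (n + δ)·k, i.e. s·k^α = (n + δ)·k.
Rearranging, k^(1−α) = s / (n + δ).
k^0.58 = 0.38 / (0.006 + 0.049) = 0.38 / 0.055 = 6.9091
k* = 6.9091^(1/0.58) ≈ 28.0078
y* = (k*)^α = 28.0078^0.42 ≈ 4.0538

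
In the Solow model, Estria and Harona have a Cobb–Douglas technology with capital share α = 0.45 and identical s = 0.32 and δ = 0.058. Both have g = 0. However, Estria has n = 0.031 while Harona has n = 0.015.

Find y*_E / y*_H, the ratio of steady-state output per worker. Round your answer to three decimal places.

Steady-state y* = [s/(n + δ)]^(α/(1−α)), so the ratio is [ (s_E/(n + δ)_E) / (s_H/(n + δ)_H) ]^0.8182.
s_E/(n + δ)_E = 0.32/0.089 = 3.5955; s_H/(n + δ)_H = 0.32/0.073 = 4.3836.
Ratio = (3.5955/4.3836)^0.8182 = 0.8202^0.8182 ≈ 0.8503

ratio ≈ 0.850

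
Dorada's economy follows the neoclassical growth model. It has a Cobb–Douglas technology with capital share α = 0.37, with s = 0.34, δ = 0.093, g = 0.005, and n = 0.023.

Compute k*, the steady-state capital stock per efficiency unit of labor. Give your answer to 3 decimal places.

k* ≈ 5.155

At the steady state, Δk = 0, so s·k^α = (n + g + δ)·k.
Dividing both sides by k: k^(1−α) = s / (n + g + δ).
k^0.63 = 0.34 / (0.023 + 0.005 + 0.093) = 0.34 / 0.121 = 2.8099
k* = 2.8099^(1/0.63) ≈ 5.1548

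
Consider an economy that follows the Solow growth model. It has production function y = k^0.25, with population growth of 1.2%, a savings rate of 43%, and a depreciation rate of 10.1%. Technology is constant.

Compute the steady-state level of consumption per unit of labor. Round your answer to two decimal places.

In steady state, investment equals break-even investment: s·k^α = (n + δ)·k.
Dividing both sides by k: k^(1−α) = s / (n + δ).
k^0.75 = 0.43 / (0.012 + 0.101) = 0.43 / 0.113 = 3.8053
k* = 3.8053^(1/0.75) ≈ 5.9409
y* = (k*)^α = 5.9409^0.25 ≈ 1.5612
c* = (1 − s)·y* = (1 − 0.43) × 1.5612 ≈ 0.8899

c* ≈ 0.89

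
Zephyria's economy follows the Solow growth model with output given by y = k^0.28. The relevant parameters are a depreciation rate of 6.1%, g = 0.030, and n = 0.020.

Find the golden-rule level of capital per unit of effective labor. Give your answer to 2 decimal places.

k_gold ≈ 3.61

The golden rule sets f'(k) = n + g + δ, i.e. α·k^(α−1) = n + g + δ.
So k^(1−α) = α / (n + g + δ) = 0.28 / 0.111 = 2.5225.
k_gold = 2.5225^(1/0.72) ≈ 3.6149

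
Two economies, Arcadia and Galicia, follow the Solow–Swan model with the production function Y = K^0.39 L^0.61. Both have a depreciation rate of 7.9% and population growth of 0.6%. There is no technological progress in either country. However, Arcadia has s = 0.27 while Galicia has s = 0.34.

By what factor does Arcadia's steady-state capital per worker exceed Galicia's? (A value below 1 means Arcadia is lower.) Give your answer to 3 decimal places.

ratio ≈ 0.685

Steady-state k* = [s/(n + δ)]^(1/(1−α)), so the ratio is [ (s_A/(n + δ)_A) / (s_G/(n + δ)_G) ]^1.6393.
s_A/(n + δ)_A = 0.27/0.085 = 3.1765; s_G/(n + δ)_G = 0.34/0.085 = 4.0000.
Ratio = (3.1765/4.0000)^1.6393 = 0.7941^1.6393 ≈ 0.6853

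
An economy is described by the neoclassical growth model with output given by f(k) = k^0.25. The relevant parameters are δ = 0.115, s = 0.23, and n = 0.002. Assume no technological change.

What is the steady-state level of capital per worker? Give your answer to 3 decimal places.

In steady state, investment equals break-even investment: s·k^α = (n + δ)·k.
Dividing both sides by k: k^(1−α) = s / (n + δ).
k^0.75 = 0.23 / (0.002 + 0.115) = 0.23 / 0.117 = 1.9658
k* = 1.9658^(1/0.75) ≈ 2.4626

k* ≈ 2.463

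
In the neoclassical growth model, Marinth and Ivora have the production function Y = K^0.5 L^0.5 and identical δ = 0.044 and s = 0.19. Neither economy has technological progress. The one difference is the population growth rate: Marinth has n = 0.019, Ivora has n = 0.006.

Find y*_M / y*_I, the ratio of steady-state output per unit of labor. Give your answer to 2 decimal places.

ratio ≈ 0.79

Steady-state y* = [s/(n + δ)]^(α/(1−α)), so the ratio is [ (s_M/(n + δ)_M) / (s_I/(n + δ)_I) ]^1.
s_M/(n + δ)_M = 0.19/0.063 = 3.0159; s_I/(n + δ)_I = 0.19/0.050 = 3.8000.
Ratio = (3.0159/3.8000)^1 = 0.7937^1 ≈ 0.7937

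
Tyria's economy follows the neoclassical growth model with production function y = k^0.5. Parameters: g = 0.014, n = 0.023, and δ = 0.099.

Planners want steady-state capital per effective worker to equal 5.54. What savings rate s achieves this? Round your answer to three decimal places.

s ≈ 0.320

In steady state, investment equals break-even investment: s·k^α = (n + g + δ)·k.
So s / (n + g + δ) = (k*)^(1−α) = 5.54^0.5 = 2.3537.
Therefore s = 2.3537 × (n + g + δ) = 2.3537 × 0.136 = 0.3201.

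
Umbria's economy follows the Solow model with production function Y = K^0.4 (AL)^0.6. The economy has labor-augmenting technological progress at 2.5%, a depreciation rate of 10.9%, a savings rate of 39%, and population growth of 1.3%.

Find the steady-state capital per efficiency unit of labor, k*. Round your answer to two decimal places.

k* = 5.08

At the steady state, Δk = 0, so s·k^α = (n + g + δ)·k.
Dividing both sides by k: k^(1−α) = s / (n + g + δ).
k^0.6 = 0.39 / (0.013 + 0.025 + 0.109) = 0.39 / 0.147 = 2.6531
k* = 2.6531^(1/0.6) ≈ 5.0846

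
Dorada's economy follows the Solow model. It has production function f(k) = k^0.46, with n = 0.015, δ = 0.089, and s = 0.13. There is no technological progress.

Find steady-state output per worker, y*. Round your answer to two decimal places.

y* = 1.21

In steady state, investment equals break-even investment: s·k^α = (n + δ)·k.
Rearranging, k^(1−α) = s / (n + δ).
k^0.54 = 0.13 / (0.015 + 0.089) = 0.13 / 0.104 = 1.2500
k* = 1.2500^(1/0.54) ≈ 1.5117
y* = (k*)^α = 1.5117^0.46 ≈ 1.2094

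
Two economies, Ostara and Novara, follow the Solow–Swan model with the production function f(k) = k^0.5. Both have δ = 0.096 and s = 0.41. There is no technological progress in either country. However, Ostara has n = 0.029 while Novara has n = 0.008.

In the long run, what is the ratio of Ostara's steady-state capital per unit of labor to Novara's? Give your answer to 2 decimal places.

k*_O / k*_N ≈ 0.69

Steady-state k* = [s/(n + δ)]^(1/(1−α)), so the ratio is [ (s_O/(n + δ)_O) / (s_N/(n + δ)_N) ]^2.
s_O/(n + δ)_O = 0.41/0.125 = 3.2800; s_N/(n + δ)_N = 0.41/0.104 = 3.9423.
Ratio = (3.2800/3.9423)^2 = 0.8320^2 ≈ 0.6922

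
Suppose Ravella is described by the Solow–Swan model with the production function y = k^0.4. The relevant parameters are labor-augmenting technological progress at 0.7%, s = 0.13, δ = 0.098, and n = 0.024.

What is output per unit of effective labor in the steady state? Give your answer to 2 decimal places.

At the steady state, Δk = 0, so s·k^α = (n + g + δ)·k.
Dividing both sides by k: k^(1−α) = s / (n + g + δ).
k^0.6 = 0.13 / (0.024 + 0.007 + 0.098) = 0.13 / 0.129 = 1.0078
k* = 1.0078^(1/0.6) ≈ 1.0130
y* = (k*)^α = 1.0130^0.4 ≈ 1.0052

y* = 1.01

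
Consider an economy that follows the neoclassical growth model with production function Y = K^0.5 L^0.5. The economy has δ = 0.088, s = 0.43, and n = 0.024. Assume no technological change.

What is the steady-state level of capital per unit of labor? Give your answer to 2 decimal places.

k* = 14.74

Steady state requires s·f(k) = (n + δ)·k, i.e. s·k^α = (n + δ)·k.
Dividing both sides by k: k^(1−α) = s / (n + δ).
k^0.5 = 0.43 / (0.024 + 0.088) = 0.43 / 0.112 = 3.8393
k* = 3.8393^(1/0.5) ≈ 14.7402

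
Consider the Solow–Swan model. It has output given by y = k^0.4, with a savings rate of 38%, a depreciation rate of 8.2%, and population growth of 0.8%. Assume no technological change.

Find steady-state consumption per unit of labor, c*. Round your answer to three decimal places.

c* = 1.620

At the steady state, Δk = 0, so s·k^α = (n + δ)·k.
Dividing both sides by k: k^(1−α) = s / (n + δ).
k^0.6 = 0.38 / (0.008 + 0.082) = 0.38 / 0.090 = 4.2222
k* = 4.2222^(1/0.6) ≈ 11.0297
y* = (k*)^α = 11.0297^0.4 ≈ 2.6123
c* = (1 − s)·y* = (1 − 0.38) × 2.6123 ≈ 1.6196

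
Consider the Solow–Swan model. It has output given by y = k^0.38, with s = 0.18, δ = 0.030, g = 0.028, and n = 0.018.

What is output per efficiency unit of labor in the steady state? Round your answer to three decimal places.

In steady state, investment equals break-even investment: s·k^α = (n + g + δ)·k.
Rearranging, k^(1−α) = s / (n + g + δ).
k^0.62 = 0.18 / (0.018 + 0.028 + 0.030) = 0.18 / 0.076 = 2.3684
k* = 2.3684^(1/0.62) ≈ 4.0175
y* = (k*)^α = 4.0175^0.38 ≈ 1.6963

y* = 1.696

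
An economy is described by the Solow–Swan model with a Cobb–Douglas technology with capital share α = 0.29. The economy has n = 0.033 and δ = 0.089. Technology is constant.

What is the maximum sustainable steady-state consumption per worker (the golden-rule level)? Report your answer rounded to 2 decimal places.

c_gold ≈ 1.01

At the golden rule, f'(k) = n + δ, so α·k^(α−1) = n + δ and k_gold = (α/(n + δ))^(1/(1−α)).
k_gold = (0.29/0.122)^(1/0.71) = 2.3770^1.4085 ≈ 3.3856
c_gold = f(k_gold) − (n + δ)·k_gold = 1.4243 − 0.122×3.3856 ≈ 1.0113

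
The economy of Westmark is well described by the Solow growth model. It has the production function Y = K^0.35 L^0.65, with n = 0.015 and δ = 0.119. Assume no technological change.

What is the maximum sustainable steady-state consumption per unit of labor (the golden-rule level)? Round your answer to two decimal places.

At the golden rule, f'(k) = n + δ, so α·k^(α−1) = n + δ and k_gold = (α/(n + δ))^(1/(1−α)).
k_gold = (0.35/0.134)^(1/0.65) = 2.6119^1.5385 ≈ 4.3801
c_gold = f(k_gold) − (n + δ)·k_gold = 1.6769 − 0.134×4.3801 ≈ 1.0900

c_gold ≈ 1.09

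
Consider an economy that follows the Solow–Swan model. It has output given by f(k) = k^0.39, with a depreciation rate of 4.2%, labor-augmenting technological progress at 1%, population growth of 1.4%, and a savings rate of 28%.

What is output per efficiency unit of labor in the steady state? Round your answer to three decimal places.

y* = 2.519

In steady state, investment equals break-even investment: s·k^α = (n + g + δ)·k.
Rearranging, k^(1−α) = s / (n + g + δ).
k^0.61 = 0.28 / (0.014 + 0.010 + 0.042) = 0.28 / 0.066 = 4.2424
k* = 4.2424^(1/0.61) ≈ 10.6874
y* = (k*)^α = 10.6874^0.39 ≈ 2.5192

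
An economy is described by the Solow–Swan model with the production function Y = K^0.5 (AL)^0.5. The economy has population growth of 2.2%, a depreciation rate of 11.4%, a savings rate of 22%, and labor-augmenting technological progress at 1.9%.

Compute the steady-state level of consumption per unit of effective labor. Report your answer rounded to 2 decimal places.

c* = 1.11

At the steady state, Δk = 0, so s·k^α = (n + g + δ)·k.
Dividing both sides by k: k^(1−α) = s / (n + g + δ).
k^0.5 = 0.22 / (0.022 + 0.019 + 0.114) = 0.22 / 0.155 = 1.4194
k* = 1.4194^(1/0.5) ≈ 2.0147
y* = (k*)^α = 2.0147^0.5 ≈ 1.4194
c* = (1 − s)·y* = (1 − 0.22) × 1.4194 ≈ 1.1071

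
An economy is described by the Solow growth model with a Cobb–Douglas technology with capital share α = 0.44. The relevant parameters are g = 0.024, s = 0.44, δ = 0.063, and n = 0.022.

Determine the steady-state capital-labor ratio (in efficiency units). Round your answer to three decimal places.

At the steady state, Δk = 0, so s·k^α = (n + g + δ)·k.
Rearranging, k^(1−α) = s / (n + g + δ).
k^0.56 = 0.44 / (0.022 + 0.024 + 0.063) = 0.44 / 0.109 = 4.0367
k* = 4.0367^(1/0.56) ≈ 12.0834

k* = 12.083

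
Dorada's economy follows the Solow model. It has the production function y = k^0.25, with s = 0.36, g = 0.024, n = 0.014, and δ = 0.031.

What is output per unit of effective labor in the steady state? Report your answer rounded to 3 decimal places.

y* = 1.734

In steady state, investment equals break-even investment: s·k^α = (n + g + δ)·k.
Dividing both sides by k: k^(1−α) = s / (n + g + δ).
k^0.75 = 0.36 / (0.014 + 0.024 + 0.031) = 0.36 / 0.069 = 5.2174
k* = 5.2174^(1/0.75) ≈ 9.0491
y* = (k*)^α = 9.0491^0.25 ≈ 1.7344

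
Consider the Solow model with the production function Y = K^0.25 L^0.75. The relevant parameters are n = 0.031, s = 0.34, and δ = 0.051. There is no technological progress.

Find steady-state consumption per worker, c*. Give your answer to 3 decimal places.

At the steady state, Δk = 0, so s·k^α = (n + δ)·k.
Dividing both sides by k: k^(1−α) = s / (n + δ).
k^0.75 = 0.34 / (0.031 + 0.051) = 0.34 / 0.082 = 4.1463
k* = 4.1463^(1/0.75) ≈ 6.6611
y* = (k*)^α = 6.6611^0.25 ≈ 1.6065
c* = (1 − s)·y* = (1 − 0.34) × 1.6065 ≈ 1.0603

c* ≈ 1.060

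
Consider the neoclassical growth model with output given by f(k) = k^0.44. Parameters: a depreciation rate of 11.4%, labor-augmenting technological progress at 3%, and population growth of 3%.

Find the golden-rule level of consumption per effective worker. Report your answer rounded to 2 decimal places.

At the golden rule, f'(k) = n + g + δ, so α·k^(α−1) = n + g + δ and k_gold = (α/(n + g + δ))^(1/(1−α)).
k_gold = (0.44/0.174)^(1/0.56) = 2.5287^1.7857 ≈ 5.2415
c_gold = f(k_gold) − (n + g + δ)·k_gold = 2.0728 − 0.174×5.2415 ≈ 1.1608

c_gold ≈ 1.16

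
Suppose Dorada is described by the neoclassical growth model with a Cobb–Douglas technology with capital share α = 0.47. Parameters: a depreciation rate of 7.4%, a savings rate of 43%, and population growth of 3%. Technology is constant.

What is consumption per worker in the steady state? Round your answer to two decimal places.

c* = 2.01

In steady state, investment equals break-even investment: s·k^α = (n + δ)·k.
Dividing both sides by k: k^(1−α) = s / (n + δ).
k^0.53 = 0.43 / (0.030 + 0.074) = 0.43 / 0.104 = 4.1346
k* = 4.1346^(1/0.53) ≈ 14.5573
y* = (k*)^α = 14.5573^0.47 ≈ 3.5209
c* = (1 − s)·y* = (1 − 0.43) × 3.5209 ≈ 2.0069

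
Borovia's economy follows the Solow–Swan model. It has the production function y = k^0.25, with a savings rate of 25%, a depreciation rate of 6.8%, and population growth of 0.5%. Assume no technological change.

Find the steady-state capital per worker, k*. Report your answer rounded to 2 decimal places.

In steady state, investment equals break-even investment: s·k^α = (n + δ)·k.
Rearranging, k^(1−α) = s / (n + δ).
k^0.75 = 0.25 / (0.005 + 0.068) = 0.25 / 0.073 = 3.4247
k* = 3.4247^(1/0.75) ≈ 5.1621

k* = 5.16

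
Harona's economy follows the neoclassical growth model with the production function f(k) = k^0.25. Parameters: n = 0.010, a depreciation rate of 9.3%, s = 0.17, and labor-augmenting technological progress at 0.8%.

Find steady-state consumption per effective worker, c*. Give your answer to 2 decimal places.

Steady state requires s·f(k) = (n + g + δ)·k, i.e. s·k^α = (n + g + δ)·k.
Rearranging, k^(1−α) = s / (n + g + δ).
k^0.75 = 0.17 / (0.010 + 0.008 + 0.093) = 0.17 / 0.111 = 1.5315
k* = 1.5315^(1/0.75) ≈ 1.7653
y* = (k*)^α = 1.7653^0.25 ≈ 1.1527
c* = (1 − s)·y* = (1 − 0.17) × 1.1527 ≈ 0.9567

c* ≈ 0.96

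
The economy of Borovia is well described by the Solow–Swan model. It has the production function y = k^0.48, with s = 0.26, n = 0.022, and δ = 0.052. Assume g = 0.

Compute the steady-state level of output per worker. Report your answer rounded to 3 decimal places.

Steady state requires s·f(k) = (n + δ)·k, i.e. s·k^α = (n + δ)·k.
Rearranging, k^(1−α) = s / (n + δ).
k^0.52 = 0.26 / (0.022 + 0.052) = 0.26 / 0.074 = 3.5135
k* = 3.5135^(1/0.52) ≈ 11.2073
y* = (k*)^α = 11.2073^0.48 ≈ 3.1898

y* ≈ 3.190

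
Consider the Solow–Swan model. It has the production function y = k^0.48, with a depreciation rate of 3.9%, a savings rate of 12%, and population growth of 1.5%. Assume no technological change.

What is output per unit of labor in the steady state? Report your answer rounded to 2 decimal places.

y* = 2.09

At the steady state, Δk = 0, so s·k^α = (n + δ)·k.
Rearranging, k^(1−α) = s / (n + δ).
k^0.52 = 0.12 / (0.015 + 0.039) = 0.12 / 0.054 = 2.2222
k* = 2.2222^(1/0.52) ≈ 4.6440
y* = (k*)^α = 4.6440^0.48 ≈ 2.0898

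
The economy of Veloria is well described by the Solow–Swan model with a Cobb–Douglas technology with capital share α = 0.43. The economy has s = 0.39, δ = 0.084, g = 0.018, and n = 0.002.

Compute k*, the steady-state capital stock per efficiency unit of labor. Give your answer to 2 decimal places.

Steady state requires s·f(k) = (n + g + δ)·k, i.e. s·k^α = (n + g + δ)·k.
Dividing both sides by k: k^(1−α) = s / (n + g + δ).
k^0.57 = 0.39 / (0.002 + 0.018 + 0.084) = 0.39 / 0.104 = 3.7500
k* = 3.7500^(1/0.57) ≈ 10.1642

k* ≈ 10.16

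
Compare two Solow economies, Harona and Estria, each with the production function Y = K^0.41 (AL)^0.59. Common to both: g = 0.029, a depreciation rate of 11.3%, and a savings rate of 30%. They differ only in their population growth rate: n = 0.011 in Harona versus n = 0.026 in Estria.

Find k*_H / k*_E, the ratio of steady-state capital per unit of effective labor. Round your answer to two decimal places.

Steady-state k* = [s/(n + g + δ)]^(1/(1−α)), so the ratio is [ (s_H/(n + g + δ)_H) / (s_E/(n + g + δ)_E) ]^1.6949.
s_H/(n + g + δ)_H = 0.30/0.153 = 1.9608; s_E/(n + g + δ)_E = 0.30/0.168 = 1.7857.
Ratio = (1.9608/1.7857)^1.6949 = 1.0981^1.6949 ≈ 1.1719

ratio ≈ 1.17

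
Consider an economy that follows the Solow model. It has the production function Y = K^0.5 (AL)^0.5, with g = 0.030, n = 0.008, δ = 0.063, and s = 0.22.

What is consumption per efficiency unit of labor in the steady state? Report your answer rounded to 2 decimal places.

At the steady state, Δk = 0, so s·k^α = (n + g + δ)·k.
Dividing both sides by k: k^(1−α) = s / (n + g + δ).
k^0.5 = 0.22 / (0.008 + 0.030 + 0.063) = 0.22 / 0.101 = 2.1782
k* = 2.1782^(1/0.5) ≈ 4.7446
y* = (k*)^α = 4.7446^0.5 ≈ 2.1782
c* = (1 − s)·y* = (1 − 0.22) × 2.1782 ≈ 1.6990

c* = 1.70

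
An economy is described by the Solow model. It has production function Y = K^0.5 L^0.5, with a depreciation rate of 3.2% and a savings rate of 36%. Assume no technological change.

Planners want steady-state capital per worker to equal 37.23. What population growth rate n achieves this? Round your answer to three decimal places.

n ≈ 0.027

Steady state requires s·f(k) = (n + δ)·k, i.e. s·k^α = (n + δ)·k.
So s / (n + δ) = (k*)^(1−α) = 37.23^0.5 = 6.1016.
Therefore n + δ = s / 6.1016 = 0.36 / 6.1016 = 0.0590, so n = 0.0590 − 0.032 = 0.0270.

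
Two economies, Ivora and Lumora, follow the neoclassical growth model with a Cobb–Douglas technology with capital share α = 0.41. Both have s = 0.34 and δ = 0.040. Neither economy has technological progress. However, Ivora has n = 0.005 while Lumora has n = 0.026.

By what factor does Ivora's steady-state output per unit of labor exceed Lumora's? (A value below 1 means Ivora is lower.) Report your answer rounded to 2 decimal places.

Steady-state y* = [s/(n + δ)]^(α/(1−α)), so the ratio is [ (s_I/(n + δ)_I) / (s_L/(n + δ)_L) ]^0.6949.
s_I/(n + δ)_I = 0.34/0.045 = 7.5556; s_L/(n + δ)_L = 0.34/0.066 = 5.1515.
Ratio = (7.5556/5.1515)^0.6949 = 1.4667^0.6949 ≈ 1.3049

ratio ≈ 1.30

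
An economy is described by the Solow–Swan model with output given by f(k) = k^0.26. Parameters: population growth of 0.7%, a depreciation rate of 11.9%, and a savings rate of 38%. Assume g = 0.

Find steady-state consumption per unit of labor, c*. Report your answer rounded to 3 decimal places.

At the steady state, Δk = 0, so s·k^α = (n + δ)·k.
Dividing both sides by k: k^(1−α) = s / (n + δ).
k^0.74 = 0.38 / (0.007 + 0.119) = 0.38 / 0.126 = 3.0159
k* = 3.0159^(1/0.74) ≈ 4.4449
y* = (k*)^α = 4.4449^0.26 ≈ 1.4738
c* = (1 − s)·y* = (1 − 0.38) × 1.4738 ≈ 0.9138

c* ≈ 0.914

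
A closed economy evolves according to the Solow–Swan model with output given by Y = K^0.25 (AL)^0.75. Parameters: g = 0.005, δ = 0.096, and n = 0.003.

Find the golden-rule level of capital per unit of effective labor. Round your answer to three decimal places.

The golden rule sets f'(k) = n + g + δ, i.e. α·k^(α−1) = n + g + δ.
So k^(1−α) = α / (n + g + δ) = 0.25 / 0.104 = 2.4038.
k_gold = 2.4038^(1/0.75) ≈ 3.2201

k_gold ≈ 3.220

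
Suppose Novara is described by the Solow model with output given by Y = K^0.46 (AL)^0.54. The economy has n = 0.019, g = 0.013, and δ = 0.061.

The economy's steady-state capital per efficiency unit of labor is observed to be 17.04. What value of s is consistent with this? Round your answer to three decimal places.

s ≈ 0.430

At the steady state, Δk = 0, so s·k^α = (n + g + δ)·k.
So s / (n + g + δ) = (k*)^(1−α) = 17.04^0.54 = 4.6237.
Therefore s = 4.6237 × (n + g + δ) = 4.6237 × 0.093 = 0.4300.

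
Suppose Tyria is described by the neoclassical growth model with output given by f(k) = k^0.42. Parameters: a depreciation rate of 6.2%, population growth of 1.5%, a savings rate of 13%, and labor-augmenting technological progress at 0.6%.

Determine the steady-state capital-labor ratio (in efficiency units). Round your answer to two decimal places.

k* ≈ 2.17

At the steady state, Δk = 0, so s·k^α = (n + g + δ)·k.
Dividing both sides by k: k^(1−α) = s / (n + g + δ).
k^0.58 = 0.13 / (0.015 + 0.006 + 0.062) = 0.13 / 0.083 = 1.5663
k* = 1.5663^(1/0.58) ≈ 2.1677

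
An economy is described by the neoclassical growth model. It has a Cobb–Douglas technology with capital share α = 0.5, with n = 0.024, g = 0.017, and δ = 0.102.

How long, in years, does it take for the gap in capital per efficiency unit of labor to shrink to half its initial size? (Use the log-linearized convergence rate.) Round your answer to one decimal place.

half-life ≈ 9.7 years

Near the steady state the convergence rate is λ = (1 − α)(n + g + δ).
λ = (1 − 0.5) × 0.143 = 0.5 × 0.143 = 0.0715
Half-life = ln 2 / λ = 0.6931 / 0.0715 ≈ 9.69 years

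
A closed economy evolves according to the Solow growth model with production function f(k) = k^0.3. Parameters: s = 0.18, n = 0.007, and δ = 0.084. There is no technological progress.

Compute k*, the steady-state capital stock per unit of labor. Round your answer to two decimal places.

In steady state, investment equals break-even investment: s·k^α = (n + δ)·k.
Dividing both sides by k: k^(1−α) = s / (n + δ).
k^0.7 = 0.18 / (0.007 + 0.084) = 0.18 / 0.091 = 1.9780
k* = 1.9780^(1/0.7) ≈ 2.6496

k* = 2.65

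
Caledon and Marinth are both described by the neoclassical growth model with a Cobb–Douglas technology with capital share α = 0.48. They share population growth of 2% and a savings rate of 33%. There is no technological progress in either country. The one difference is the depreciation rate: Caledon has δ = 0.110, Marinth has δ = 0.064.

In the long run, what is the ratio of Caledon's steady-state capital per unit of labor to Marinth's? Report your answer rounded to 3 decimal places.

k*_C / k*_M ≈ 0.432

Steady-state k* = [s/(n + δ)]^(1/(1−α)), so the ratio is [ (s_C/(n + δ)_C) / (s_M/(n + δ)_M) ]^1.9231.
s_C/(n + δ)_C = 0.33/0.130 = 2.5385; s_M/(n + δ)_M = 0.33/0.084 = 3.9286.
Ratio = (2.5385/3.9286)^1.9231 = 0.6462^1.9231 ≈ 0.4318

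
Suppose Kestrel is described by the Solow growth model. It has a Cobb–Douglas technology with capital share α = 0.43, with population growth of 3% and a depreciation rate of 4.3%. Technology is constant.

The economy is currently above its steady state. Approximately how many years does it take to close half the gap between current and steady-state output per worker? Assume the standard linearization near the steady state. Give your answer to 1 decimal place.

half-life ≈ 16.7 years

Near the steady state the convergence rate is λ = (1 − α)(n + δ).
λ = (1 − 0.43) × 0.073 = 0.57 × 0.073 = 0.04161
Half-life = ln 2 / λ = 0.6931 / 0.04161 ≈ 16.66 years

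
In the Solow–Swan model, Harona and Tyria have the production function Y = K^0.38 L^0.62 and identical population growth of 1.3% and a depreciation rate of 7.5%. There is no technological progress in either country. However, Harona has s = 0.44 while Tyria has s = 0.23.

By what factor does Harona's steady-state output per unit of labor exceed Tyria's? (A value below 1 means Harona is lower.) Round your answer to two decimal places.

Steady-state y* = [s/(n + δ)]^(α/(1−α)), so the ratio is [ (s_H/(n + δ)_H) / (s_T/(n + δ)_T) ]^0.6129.
s_H/(n + δ)_H = 0.44/0.088 = 5.0000; s_T/(n + δ)_T = 0.23/0.088 = 2.6136.
Ratio = (5.0000/2.6136)^0.6129 = 1.9131^0.6129 ≈ 1.4883

y*_H / y*_T ≈ 1.49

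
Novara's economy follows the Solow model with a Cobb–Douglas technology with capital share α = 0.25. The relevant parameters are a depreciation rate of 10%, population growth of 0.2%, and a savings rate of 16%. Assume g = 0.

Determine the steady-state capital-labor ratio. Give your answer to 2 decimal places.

In steady state, investment equals break-even investment: s·k^α = (n + δ)·k.
Rearranging, k^(1−α) = s / (n + δ).
k^0.75 = 0.16 / (0.002 + 0.100) = 0.16 / 0.102 = 1.5686
k* = 1.5686^(1/0.75) ≈ 1.8226

k* ≈ 1.82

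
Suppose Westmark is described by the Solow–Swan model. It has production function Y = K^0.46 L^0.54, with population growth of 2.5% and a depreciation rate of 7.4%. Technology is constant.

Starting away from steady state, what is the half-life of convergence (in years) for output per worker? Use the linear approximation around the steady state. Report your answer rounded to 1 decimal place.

Near the steady state the convergence rate is λ = (1 − α)(n + δ).
λ = (1 − 0.46) × 0.099 = 0.54 × 0.099 = 0.05346
Half-life = ln 2 / λ = 0.6931 / 0.05346 ≈ 12.96 years

t_½ ≈ 13.0 years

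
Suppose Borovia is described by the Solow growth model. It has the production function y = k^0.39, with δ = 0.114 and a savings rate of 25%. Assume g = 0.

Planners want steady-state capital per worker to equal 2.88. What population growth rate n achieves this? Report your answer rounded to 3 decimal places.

n ≈ 0.017

Steady state requires s·f(k) = (n + δ)·k, i.e. s·k^α = (n + δ)·k.
So s / (n + δ) = (k*)^(1−α) = 2.88^0.61 = 1.9065.
Therefore n + δ = s / 1.9065 = 0.25 / 1.9065 = 0.1311, so n = 0.1311 − 0.114 = 0.0171.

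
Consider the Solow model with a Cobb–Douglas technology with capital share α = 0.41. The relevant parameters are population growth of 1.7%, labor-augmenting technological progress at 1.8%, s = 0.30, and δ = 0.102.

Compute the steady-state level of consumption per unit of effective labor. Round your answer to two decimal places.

At the steady state, Δk = 0, so s·k^α = (n + g + δ)·k.
Dividing both sides by k: k^(1−α) = s / (n + g + δ).
k^0.59 = 0.30 / (0.017 + 0.018 + 0.102) = 0.30 / 0.137 = 2.1898
k* = 2.1898^(1/0.59) ≈ 3.7753
y* = (k*)^α = 3.7753^0.41 ≈ 1.7241
c* = (1 − s)·y* = (1 − 0.30) × 1.7241 ≈ 1.2069

c* ≈ 1.21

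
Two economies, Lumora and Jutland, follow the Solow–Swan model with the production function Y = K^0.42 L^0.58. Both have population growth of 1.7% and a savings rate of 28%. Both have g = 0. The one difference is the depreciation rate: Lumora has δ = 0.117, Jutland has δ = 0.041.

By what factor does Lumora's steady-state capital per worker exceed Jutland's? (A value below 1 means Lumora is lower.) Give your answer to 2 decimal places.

Steady-state k* = [s/(n + δ)]^(1/(1−α)), so the ratio is [ (s_L/(n + δ)_L) / (s_J/(n + δ)_J) ]^1.7241.
s_L/(n + δ)_L = 0.28/0.134 = 2.0896; s_J/(n + δ)_J = 0.28/0.058 = 4.8276.
Ratio = (2.0896/4.8276)^1.7241 = 0.4328^1.7241 ≈ 0.2360

ratio ≈ 0.24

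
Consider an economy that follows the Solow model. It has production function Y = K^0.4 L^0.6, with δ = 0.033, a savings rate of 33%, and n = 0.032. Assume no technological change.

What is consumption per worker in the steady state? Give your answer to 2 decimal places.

c* ≈ 1.98

At the steady state, Δk = 0, so s·k^α = (n + δ)·k.
Rearranging, k^(1−α) = s / (n + δ).
k^0.6 = 0.33 / (0.032 + 0.033) = 0.33 / 0.065 = 5.0769
k* = 5.0769^(1/0.6) ≈ 14.9968
y* = (k*)^α = 14.9968^0.4 ≈ 2.9539
c* = (1 − s)·y* = (1 − 0.33) × 2.9539 ≈ 1.9791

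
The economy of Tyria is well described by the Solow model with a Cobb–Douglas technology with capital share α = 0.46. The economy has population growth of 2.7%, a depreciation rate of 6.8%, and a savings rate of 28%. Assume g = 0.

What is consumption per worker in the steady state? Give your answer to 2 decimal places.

In steady state, investment equals break-even investment: s·k^α = (n + δ)·k.
Rearranging, k^(1−α) = s / (n + δ).
k^0.54 = 0.28 / (0.027 + 0.068) = 0.28 / 0.095 = 2.9474
k* = 2.9474^(1/0.54) ≈ 7.4017
y* = (k*)^α = 7.4017^0.46 ≈ 2.5113
c* = (1 − s)·y* = (1 − 0.28) × 2.5113 ≈ 1.8081

c* ≈ 1.81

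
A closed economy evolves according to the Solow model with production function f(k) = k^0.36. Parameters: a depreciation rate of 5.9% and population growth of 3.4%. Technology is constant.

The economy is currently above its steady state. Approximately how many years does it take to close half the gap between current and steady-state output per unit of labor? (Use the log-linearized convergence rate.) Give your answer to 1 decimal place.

half-life ≈ 11.6 years

Near the steady state the convergence rate is λ = (1 − α)(n + δ).
λ = (1 − 0.36) × 0.093 = 0.64 × 0.093 = 0.05952
Half-life = ln 2 / λ = 0.6931 / 0.05952 ≈ 11.64 years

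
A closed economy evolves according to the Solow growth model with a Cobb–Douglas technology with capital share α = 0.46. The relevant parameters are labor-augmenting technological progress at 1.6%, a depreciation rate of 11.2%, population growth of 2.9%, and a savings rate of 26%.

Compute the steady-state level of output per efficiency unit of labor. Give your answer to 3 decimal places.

y* ≈ 1.537

At the steady state, Δk = 0, so s·k^α = (n + g + δ)·k.
Dividing both sides by k: k^(1−α) = s / (n + g + δ).
k^0.54 = 0.26 / (0.029 + 0.016 + 0.112) = 0.26 / 0.157 = 1.6561
k* = 1.6561^(1/0.54) ≈ 2.5452
y* = (k*)^α = 2.5452^0.46 ≈ 1.5369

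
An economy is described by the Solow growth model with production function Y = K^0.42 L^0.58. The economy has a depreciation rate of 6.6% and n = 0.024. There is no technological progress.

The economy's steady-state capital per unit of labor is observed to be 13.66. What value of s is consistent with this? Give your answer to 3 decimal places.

s ≈ 0.410

At the steady state, Δk = 0, so s·k^α = (n + δ)·k.
So s / (n + δ) = (k*)^(1−α) = 13.66^0.58 = 4.5558.
Therefore s = 4.5558 × (n + δ) = 4.5558 × 0.090 = 0.4100.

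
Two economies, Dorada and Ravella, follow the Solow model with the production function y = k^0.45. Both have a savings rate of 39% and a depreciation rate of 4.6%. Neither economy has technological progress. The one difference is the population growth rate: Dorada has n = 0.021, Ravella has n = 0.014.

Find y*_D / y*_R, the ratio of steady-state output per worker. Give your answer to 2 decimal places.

Steady-state y* = [s/(n + δ)]^(α/(1−α)), so the ratio is [ (s_D/(n + δ)_D) / (s_R/(n + δ)_R) ]^0.8182.
s_D/(n + δ)_D = 0.39/0.067 = 5.8209; s_R/(n + δ)_R = 0.39/0.060 = 6.5000.
Ratio = (5.8209/6.5000)^0.8182 = 0.8955^0.8182 ≈ 0.9137

y*_D / y*_R ≈ 0.91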